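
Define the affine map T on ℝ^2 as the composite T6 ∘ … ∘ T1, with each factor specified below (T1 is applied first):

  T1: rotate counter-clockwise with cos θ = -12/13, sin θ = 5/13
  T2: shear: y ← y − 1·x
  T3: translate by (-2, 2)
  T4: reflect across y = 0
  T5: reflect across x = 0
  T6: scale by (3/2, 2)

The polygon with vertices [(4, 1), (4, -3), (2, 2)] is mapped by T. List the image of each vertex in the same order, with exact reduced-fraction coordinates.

image vertices: (237/26, -174/13), (177/26, -230/13), (90/13, -92/13)

T1 rotate counter-clockwise with cos θ = -12/13, sin θ = 5/13: (4, 1) → (-53/13, 8/13); (4, -3) → (-33/13, 56/13); (2, 2) → (-34/13, -14/13)
T2 shear: y ← y − 1·x: (-53/13, 8/13) → (-53/13, 61/13); (-33/13, 56/13) → (-33/13, 89/13); (-34/13, -14/13) → (-34/13, 20/13)
T3 translate by (-2, 2): (-53/13, 61/13) → (-79/13, 87/13); (-33/13, 89/13) → (-59/13, 115/13); (-34/13, 20/13) → (-60/13, 46/13)
T4 reflect across y = 0: (-79/13, 87/13) → (-79/13, -87/13); (-59/13, 115/13) → (-59/13, -115/13); (-60/13, 46/13) → (-60/13, -46/13)
T5 reflect across x = 0: (-79/13, -87/13) → (79/13, -87/13); (-59/13, -115/13) → (59/13, -115/13); (-60/13, -46/13) → (60/13, -46/13)
T6 scale by (3/2, 2): (79/13, -87/13) → (237/26, -174/13); (59/13, -115/13) → (177/26, -230/13); (60/13, -46/13) → (90/13, -92/13)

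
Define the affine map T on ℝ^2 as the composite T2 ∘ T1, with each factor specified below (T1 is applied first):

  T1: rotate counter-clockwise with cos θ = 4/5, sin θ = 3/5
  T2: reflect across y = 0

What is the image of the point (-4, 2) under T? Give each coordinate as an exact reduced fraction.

T1 rotate counter-clockwise with cos θ = 4/5, sin θ = 3/5: (-4, 2) → (-22/5, -4/5)
T2 reflect across y = 0: (-22/5, -4/5) → (-22/5, 4/5)

T(p) = (-22/5, 4/5)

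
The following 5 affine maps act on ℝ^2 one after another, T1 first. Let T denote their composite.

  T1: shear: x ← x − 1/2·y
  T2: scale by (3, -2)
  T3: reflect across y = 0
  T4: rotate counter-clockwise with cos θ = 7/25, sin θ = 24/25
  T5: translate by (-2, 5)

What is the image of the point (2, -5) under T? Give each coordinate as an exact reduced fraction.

T(p) = (569/50, 379/25)

T1 shear: x ← x − 1/2·y: (2, -5) → (9/2, -5)
T2 scale by (3, -2): (9/2, -5) → (27/2, 10)
T3 reflect across y = 0: (27/2, 10) → (27/2, -10)
T4 rotate counter-clockwise with cos θ = 7/25, sin θ = 24/25: (27/2, -10) → (669/50, 254/25)
T5 translate by (-2, 5): (669/50, 254/25) → (569/50, 379/25)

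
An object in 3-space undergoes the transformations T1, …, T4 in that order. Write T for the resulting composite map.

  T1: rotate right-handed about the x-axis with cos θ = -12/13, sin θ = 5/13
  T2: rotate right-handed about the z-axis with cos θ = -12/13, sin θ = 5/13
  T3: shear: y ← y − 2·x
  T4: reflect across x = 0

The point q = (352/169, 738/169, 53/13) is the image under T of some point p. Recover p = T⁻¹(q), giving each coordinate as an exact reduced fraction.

T1 = [1 0 0 0; 0 -12/13 -5/13 0; 0 5/13 -12/13 0; 0 0 0 1]
T2·T1 = [-12/13 60/169 25/169 0; 5/13 144/169 60/169 0; 0 5/13 -12/13 0; 0 0 0 1]
T3·…·T1 = [-12/13 60/169 25/169 0; 29/13 24/169 10/169 0; 0 5/13 -12/13 0; 0 0 0 1]
T4·…·T1 = [12/13 -60/169 -25/169 0; 29/13 24/169 10/169 0; 0 5/13 -12/13 0; 0 0 0 1]
det M = -1; M⁻¹ = [2/13 5/13 0 0; -348/169 144/169 5/13 0; -145/169 60/169 -12/13 0; 0 0 0 1]
M⁻¹ · (352/169, 738/169, 53/13)ᵀ = (2, 1, -4)ᵀ

p = (2, 1, -4)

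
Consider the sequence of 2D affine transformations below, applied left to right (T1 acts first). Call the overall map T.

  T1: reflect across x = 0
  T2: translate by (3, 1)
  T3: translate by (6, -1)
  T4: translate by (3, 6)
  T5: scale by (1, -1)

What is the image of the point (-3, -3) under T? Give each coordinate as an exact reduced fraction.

T(p) = (15, -3)

T1 reflect across x = 0: (-3, -3) → (3, -3)
T2 translate by (3, 1): (3, -3) → (6, -2)
T3 translate by (6, -1): (6, -2) → (12, -3)
T4 translate by (3, 6): (12, -3) → (15, 3)
T5 scale by (1, -1): (15, 3) → (15, -3)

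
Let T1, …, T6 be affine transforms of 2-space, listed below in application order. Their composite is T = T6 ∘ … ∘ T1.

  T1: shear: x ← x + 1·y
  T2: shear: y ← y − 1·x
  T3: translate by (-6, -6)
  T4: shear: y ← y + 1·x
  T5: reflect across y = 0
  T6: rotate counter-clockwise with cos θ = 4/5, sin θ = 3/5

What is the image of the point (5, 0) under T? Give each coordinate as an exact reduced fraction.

T(p) = (-8, 9)

T1 shear: x ← x + 1·y: (5, 0) → (5, 0)
T2 shear: y ← y − 1·x: (5, 0) → (5, -5)
T3 translate by (-6, -6): (5, -5) → (-1, -11)
T4 shear: y ← y + 1·x: (-1, -11) → (-1, -12)
T5 reflect across y = 0: (-1, -12) → (-1, 12)
T6 rotate counter-clockwise with cos θ = 4/5, sin θ = 3/5: (-1, 12) → (-8, 9)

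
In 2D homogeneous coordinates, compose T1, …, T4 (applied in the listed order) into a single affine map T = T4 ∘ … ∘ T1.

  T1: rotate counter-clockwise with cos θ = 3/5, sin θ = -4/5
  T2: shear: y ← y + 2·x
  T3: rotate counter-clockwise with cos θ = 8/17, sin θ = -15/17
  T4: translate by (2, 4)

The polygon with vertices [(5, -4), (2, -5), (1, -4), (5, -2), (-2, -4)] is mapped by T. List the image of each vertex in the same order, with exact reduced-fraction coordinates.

image vertices: (-348/85, 83/85), (-707/85, 142/85), (-564/85, 199/85), (46/85, 139/85), (-726/85, 286/85)

T1 rotate counter-clockwise with cos θ = 3/5, sin θ = -4/5: (5, -4) → (-1/5, -32/5); (2, -5) → (-14/5, -23/5); (1, -4) → (-13/5, -16/5); (5, -2) → (7/5, -26/5); (-2, -4) → (-22/5, -4/5)
T2 shear: y ← y + 2·x: (-1/5, -32/5) → (-1/5, -34/5); (-14/5, -23/5) → (-14/5, -51/5); (-13/5, -16/5) → (-13/5, -42/5); (7/5, -26/5) → (7/5, -12/5); (-22/5, -4/5) → (-22/5, -48/5)
T3 rotate counter-clockwise with cos θ = 8/17, sin θ = -15/17: (-1/5, -34/5) → (-518/85, -257/85); (-14/5, -51/5) → (-877/85, -198/85); (-13/5, -42/5) → (-734/85, -141/85); (7/5, -12/5) → (-124/85, -201/85); (-22/5, -48/5) → (-896/85, -54/85)
T4 translate by (2, 4): (-518/85, -257/85) → (-348/85, 83/85); (-877/85, -198/85) → (-707/85, 142/85); (-734/85, -141/85) → (-564/85, 199/85); (-124/85, -201/85) → (46/85, 139/85); (-896/85, -54/85) → (-726/85, 286/85)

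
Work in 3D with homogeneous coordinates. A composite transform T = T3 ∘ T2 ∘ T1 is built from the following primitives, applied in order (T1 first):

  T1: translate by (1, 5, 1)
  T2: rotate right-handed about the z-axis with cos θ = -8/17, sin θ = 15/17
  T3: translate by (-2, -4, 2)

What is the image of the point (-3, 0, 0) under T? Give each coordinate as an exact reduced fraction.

T1 translate by (1, 5, 1): (-3, 0, 0) → (-2, 5, 1)
T2 rotate right-handed about the z-axis with cos θ = -8/17, sin θ = 15/17: (-2, 5, 1) → (-59/17, -70/17, 1)
T3 translate by (-2, -4, 2): (-59/17, -70/17, 1) → (-93/17, -138/17, 3)

T(p) = (-93/17, -138/17, 3)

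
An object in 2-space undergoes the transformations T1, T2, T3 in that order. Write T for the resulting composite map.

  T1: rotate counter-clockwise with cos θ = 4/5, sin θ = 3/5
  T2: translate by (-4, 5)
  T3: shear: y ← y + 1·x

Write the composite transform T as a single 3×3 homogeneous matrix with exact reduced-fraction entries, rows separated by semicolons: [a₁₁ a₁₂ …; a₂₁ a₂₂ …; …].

T = [4/5 -3/5 -4; 7/5 1/5 1; 0 0 1]

T1 = [4/5 -3/5 0; 3/5 4/5 0; 0 0 1]
T2·T1 = [4/5 -3/5 -4; 3/5 4/5 5; 0 0 1]
T3·…·T1 = [4/5 -3/5 -4; 7/5 1/5 1; 0 0 1]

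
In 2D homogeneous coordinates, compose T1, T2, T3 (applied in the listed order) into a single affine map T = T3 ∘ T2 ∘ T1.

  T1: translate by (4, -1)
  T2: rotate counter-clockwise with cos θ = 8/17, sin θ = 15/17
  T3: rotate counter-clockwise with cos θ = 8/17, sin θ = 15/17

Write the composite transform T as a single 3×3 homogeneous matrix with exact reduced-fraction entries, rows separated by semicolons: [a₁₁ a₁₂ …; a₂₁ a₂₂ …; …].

T = [-161/289 -240/289 -404/289; 240/289 -161/289 1121/289; 0 0 1]

T1 = [1 0 4; 0 1 -1; 0 0 1]
T2·T1 = [8/17 -15/17 47/17; 15/17 8/17 52/17; 0 0 1]
T3·…·T1 = [-161/289 -240/289 -404/289; 240/289 -161/289 1121/289; 0 0 1]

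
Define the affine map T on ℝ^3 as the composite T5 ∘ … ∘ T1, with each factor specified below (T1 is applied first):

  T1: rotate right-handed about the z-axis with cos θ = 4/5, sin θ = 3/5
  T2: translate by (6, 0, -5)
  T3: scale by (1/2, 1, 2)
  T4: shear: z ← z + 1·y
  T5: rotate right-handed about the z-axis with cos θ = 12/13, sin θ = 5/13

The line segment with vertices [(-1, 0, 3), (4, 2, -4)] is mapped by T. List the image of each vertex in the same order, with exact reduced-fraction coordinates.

image vertices: (171/65, 29/65, -23/5), (28/13, 68/13, -14)

T1 rotate right-handed about the z-axis with cos θ = 4/5, sin θ = 3/5: (-1, 0, 3) → (-4/5, -3/5, 3); (4, 2, -4) → (2, 4, -4)
T2 translate by (6, 0, -5): (-4/5, -3/5, 3) → (26/5, -3/5, -2); (2, 4, -4) → (8, 4, -9)
T3 scale by (1/2, 1, 2): (26/5, -3/5, -2) → (13/5, -3/5, -4); (8, 4, -9) → (4, 4, -18)
T4 shear: z ← z + 1·y: (13/5, -3/5, -4) → (13/5, -3/5, -23/5); (4, 4, -18) → (4, 4, -14)
T5 rotate right-handed about the z-axis with cos θ = 12/13, sin θ = 5/13: (13/5, -3/5, -23/5) → (171/65, 29/65, -23/5); (4, 4, -14) → (28/13, 68/13, -14)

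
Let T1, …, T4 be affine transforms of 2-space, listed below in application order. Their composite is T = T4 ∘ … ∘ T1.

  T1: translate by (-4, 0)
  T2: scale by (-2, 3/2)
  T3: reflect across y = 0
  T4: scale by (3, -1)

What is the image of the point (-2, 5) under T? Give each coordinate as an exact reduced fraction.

T1 translate by (-4, 0): (-2, 5) → (-6, 5)
T2 scale by (-2, 3/2): (-6, 5) → (12, 15/2)
T3 reflect across y = 0: (12, 15/2) → (12, -15/2)
T4 scale by (3, -1): (12, -15/2) → (36, 15/2)

T(p) = (36, 15/2)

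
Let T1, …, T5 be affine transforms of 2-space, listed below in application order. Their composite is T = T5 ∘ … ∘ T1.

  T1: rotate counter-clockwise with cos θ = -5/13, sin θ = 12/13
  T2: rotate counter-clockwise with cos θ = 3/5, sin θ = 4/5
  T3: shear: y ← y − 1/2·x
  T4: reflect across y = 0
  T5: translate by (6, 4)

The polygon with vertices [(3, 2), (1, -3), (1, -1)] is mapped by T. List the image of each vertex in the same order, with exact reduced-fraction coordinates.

image vertices: (13/5, 7/2), (75/13, 19/26), (343/65, 63/26)

T1 rotate counter-clockwise with cos θ = -5/13, sin θ = 12/13: (3, 2) → (-3, 2); (1, -3) → (31/13, 27/13); (1, -1) → (7/13, 17/13)
T2 rotate counter-clockwise with cos θ = 3/5, sin θ = 4/5: (-3, 2) → (-17/5, -6/5); (31/13, 27/13) → (-3/13, 41/13); (7/13, 17/13) → (-47/65, 79/65)
T3 shear: y ← y − 1/2·x: (-17/5, -6/5) → (-17/5, 1/2); (-3/13, 41/13) → (-3/13, 85/26); (-47/65, 79/65) → (-47/65, 41/26)
T4 reflect across y = 0: (-17/5, 1/2) → (-17/5, -1/2); (-3/13, 85/26) → (-3/13, -85/26); (-47/65, 41/26) → (-47/65, -41/26)
T5 translate by (6, 4): (-17/5, -1/2) → (13/5, 7/2); (-3/13, -85/26) → (75/13, 19/26); (-47/65, -41/26) → (343/65, 63/26)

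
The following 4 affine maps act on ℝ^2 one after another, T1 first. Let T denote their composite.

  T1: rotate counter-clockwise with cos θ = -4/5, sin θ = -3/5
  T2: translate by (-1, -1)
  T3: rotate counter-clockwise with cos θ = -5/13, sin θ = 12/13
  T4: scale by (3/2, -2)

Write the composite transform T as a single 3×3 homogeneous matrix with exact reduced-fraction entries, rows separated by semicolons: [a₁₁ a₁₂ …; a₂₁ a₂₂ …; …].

T1 = [-4/5 3/5 0; -3/5 -4/5 0; 0 0 1]
T2·T1 = [-4/5 3/5 -1; -3/5 -4/5 -1; 0 0 1]
T3·…·T1 = [56/65 33/65 17/13; -33/65 56/65 -7/13; 0 0 1]
T4·…·T1 = [84/65 99/130 51/26; 66/65 -112/65 14/13; 0 0 1]

T = [84/65 99/130 51/26; 66/65 -112/65 14/13; 0 0 1]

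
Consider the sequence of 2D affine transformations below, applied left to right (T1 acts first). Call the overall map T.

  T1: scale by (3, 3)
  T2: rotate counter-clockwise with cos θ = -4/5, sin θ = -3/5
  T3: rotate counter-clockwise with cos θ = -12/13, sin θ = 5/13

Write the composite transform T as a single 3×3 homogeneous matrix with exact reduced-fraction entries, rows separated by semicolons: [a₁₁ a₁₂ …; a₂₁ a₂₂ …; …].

T1 = [3 0 0; 0 3 0; 0 0 1]
T2·T1 = [-12/5 9/5 0; -9/5 -12/5 0; 0 0 1]
T3·…·T1 = [189/65 -48/65 0; 48/65 189/65 0; 0 0 1]

T = [189/65 -48/65 0; 48/65 189/65 0; 0 0 1]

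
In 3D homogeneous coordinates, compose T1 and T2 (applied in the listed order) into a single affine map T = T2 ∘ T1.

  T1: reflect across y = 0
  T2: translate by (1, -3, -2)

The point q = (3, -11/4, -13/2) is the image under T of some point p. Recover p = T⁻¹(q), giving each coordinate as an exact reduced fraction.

p = (2, -1/4, -9/2)

T1 = [1 0 0 0; 0 -1 0 0; 0 0 1 0; 0 0 0 1]
T2·T1 = [1 0 0 1; 0 -1 0 -3; 0 0 1 -2; 0 0 0 1]
det M = -1; M⁻¹ = [1 0 0 -1; 0 -1 0 -3; 0 0 1 2; 0 0 0 1]
M⁻¹ · (3, -11/4, -13/2)ᵀ = (2, -1/4, -9/2)ᵀ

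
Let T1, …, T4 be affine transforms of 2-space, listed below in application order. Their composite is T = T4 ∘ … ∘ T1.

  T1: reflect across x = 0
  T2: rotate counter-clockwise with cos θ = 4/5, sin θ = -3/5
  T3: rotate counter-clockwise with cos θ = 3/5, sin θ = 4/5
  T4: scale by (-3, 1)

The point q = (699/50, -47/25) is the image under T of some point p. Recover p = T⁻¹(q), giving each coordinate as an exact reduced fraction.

T1 = [-1 0 0; 0 1 0; 0 0 1]
T2·T1 = [-4/5 3/5 0; 3/5 4/5 0; 0 0 1]
T3·…·T1 = [-24/25 -7/25 0; -7/25 24/25 0; 0 0 1]
T4·…·T1 = [72/25 21/25 0; -7/25 24/25 0; 0 0 1]
det M = 3; M⁻¹ = [8/25 -7/25 0; 7/75 24/25 0; 0 0 1]
M⁻¹ · (699/50, -47/25)ᵀ = (5, -1/2)ᵀ

p = (5, -1/2)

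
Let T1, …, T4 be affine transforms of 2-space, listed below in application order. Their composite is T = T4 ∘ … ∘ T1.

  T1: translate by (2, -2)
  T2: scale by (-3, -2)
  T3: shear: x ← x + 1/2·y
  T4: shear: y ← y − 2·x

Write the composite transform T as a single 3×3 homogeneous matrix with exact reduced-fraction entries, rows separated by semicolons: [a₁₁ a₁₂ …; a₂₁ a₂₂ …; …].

T = [-3 -1 -4; 6 0 12; 0 0 1]

T1 = [1 0 2; 0 1 -2; 0 0 1]
T2·T1 = [-3 0 -6; 0 -2 4; 0 0 1]
T3·…·T1 = [-3 -1 -4; 0 -2 4; 0 0 1]
T4·…·T1 = [-3 -1 -4; 6 0 12; 0 0 1]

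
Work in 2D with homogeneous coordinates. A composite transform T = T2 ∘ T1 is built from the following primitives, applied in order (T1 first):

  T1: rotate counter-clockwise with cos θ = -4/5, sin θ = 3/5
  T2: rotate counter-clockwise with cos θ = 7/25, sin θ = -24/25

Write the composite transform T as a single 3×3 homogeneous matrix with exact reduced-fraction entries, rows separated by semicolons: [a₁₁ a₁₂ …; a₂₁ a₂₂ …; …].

T1 = [-4/5 -3/5 0; 3/5 -4/5 0; 0 0 1]
T2·T1 = [44/125 -117/125 0; 117/125 44/125 0; 0 0 1]

T = [44/125 -117/125 0; 117/125 44/125 0; 0 0 1]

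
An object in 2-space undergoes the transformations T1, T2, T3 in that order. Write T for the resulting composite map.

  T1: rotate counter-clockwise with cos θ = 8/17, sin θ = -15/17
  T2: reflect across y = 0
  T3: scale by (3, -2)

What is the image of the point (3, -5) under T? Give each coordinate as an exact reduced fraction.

T1 rotate counter-clockwise with cos θ = 8/17, sin θ = -15/17: (3, -5) → (-3, -5)
T2 reflect across y = 0: (-3, -5) → (-3, 5)
T3 scale by (3, -2): (-3, 5) → (-9, -10)

T(p) = (-9, -10)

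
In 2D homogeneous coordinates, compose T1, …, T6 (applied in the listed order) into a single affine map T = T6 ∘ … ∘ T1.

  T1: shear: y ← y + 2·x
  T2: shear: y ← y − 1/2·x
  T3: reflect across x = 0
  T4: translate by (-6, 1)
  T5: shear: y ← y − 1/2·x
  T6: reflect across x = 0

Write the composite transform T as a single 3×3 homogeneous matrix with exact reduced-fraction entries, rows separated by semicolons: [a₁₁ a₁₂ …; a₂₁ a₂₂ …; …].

T = [1 0 6; 2 1 4; 0 0 1]

T1 = [1 0 0; 2 1 0; 0 0 1]
T2·T1 = [1 0 0; 3/2 1 0; 0 0 1]
T3·…·T1 = [-1 0 0; 3/2 1 0; 0 0 1]
T4·…·T1 = [-1 0 -6; 3/2 1 1; 0 0 1]
T5·…·T1 = [-1 0 -6; 2 1 4; 0 0 1]
T6·…·T1 = [1 0 6; 2 1 4; 0 0 1]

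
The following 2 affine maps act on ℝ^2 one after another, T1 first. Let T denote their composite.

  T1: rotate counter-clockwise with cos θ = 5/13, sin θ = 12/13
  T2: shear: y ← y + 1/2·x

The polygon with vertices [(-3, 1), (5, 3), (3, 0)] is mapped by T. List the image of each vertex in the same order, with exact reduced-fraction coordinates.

image vertices: (-27/13, -89/26), (-11/13, 139/26), (15/13, 87/26)

T1 rotate counter-clockwise with cos θ = 5/13, sin θ = 12/13: (-3, 1) → (-27/13, -31/13); (5, 3) → (-11/13, 75/13); (3, 0) → (15/13, 36/13)
T2 shear: y ← y + 1/2·x: (-27/13, -31/13) → (-27/13, -89/26); (-11/13, 75/13) → (-11/13, 139/26); (15/13, 36/13) → (15/13, 87/26)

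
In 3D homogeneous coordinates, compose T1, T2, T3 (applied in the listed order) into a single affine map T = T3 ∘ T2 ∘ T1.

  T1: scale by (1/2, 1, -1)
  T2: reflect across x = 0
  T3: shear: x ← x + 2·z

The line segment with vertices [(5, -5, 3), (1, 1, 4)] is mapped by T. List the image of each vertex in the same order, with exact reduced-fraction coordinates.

image vertices: (-17/2, -5, -3), (-17/2, 1, -4)

T1 scale by (1/2, 1, -1): (5, -5, 3) → (5/2, -5, -3); (1, 1, 4) → (1/2, 1, -4)
T2 reflect across x = 0: (5/2, -5, -3) → (-5/2, -5, -3); (1/2, 1, -4) → (-1/2, 1, -4)
T3 shear: x ← x + 2·z: (-5/2, -5, -3) → (-17/2, -5, -3); (-1/2, 1, -4) → (-17/2, 1, -4)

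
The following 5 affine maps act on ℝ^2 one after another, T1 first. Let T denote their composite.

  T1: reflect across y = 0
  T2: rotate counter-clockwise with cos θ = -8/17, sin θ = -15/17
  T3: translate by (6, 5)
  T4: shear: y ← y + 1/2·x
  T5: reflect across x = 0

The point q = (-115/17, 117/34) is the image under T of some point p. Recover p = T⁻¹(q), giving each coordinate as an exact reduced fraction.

p = (4, -3)

T1 = [1 0 0; 0 -1 0; 0 0 1]
T2·T1 = [-8/17 -15/17 0; -15/17 8/17 0; 0 0 1]
T3·…·T1 = [-8/17 -15/17 6; -15/17 8/17 5; 0 0 1]
T4·…·T1 = [-8/17 -15/17 6; -19/17 1/34 8; 0 0 1]
T5·…·T1 = [8/17 15/17 -6; -19/17 1/34 8; 0 0 1]
det M = 1; M⁻¹ = [1/34 -15/17 123/17; 19/17 8/17 50/17; 0 0 1]
M⁻¹ · (-115/17, 117/34)ᵀ = (4, -3)ᵀ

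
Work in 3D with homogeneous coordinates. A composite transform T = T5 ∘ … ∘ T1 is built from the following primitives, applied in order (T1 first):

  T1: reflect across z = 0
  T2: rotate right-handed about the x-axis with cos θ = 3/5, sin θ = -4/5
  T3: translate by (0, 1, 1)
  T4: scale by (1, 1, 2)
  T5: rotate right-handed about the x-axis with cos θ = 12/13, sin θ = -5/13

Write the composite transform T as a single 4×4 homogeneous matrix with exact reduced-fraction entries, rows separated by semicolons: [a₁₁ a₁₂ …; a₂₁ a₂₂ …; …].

T = [1 0 0 0; 0 -4/65 -6/5 22/13; 0 -111/65 -4/5 19/13; 0 0 0 1]

T1 = [1 0 0 0; 0 1 0 0; 0 0 -1 0; 0 0 0 1]
T2·T1 = [1 0 0 0; 0 3/5 -4/5 0; 0 -4/5 -3/5 0; 0 0 0 1]
T3·…·T1 = [1 0 0 0; 0 3/5 -4/5 1; 0 -4/5 -3/5 1; 0 0 0 1]
T4·…·T1 = [1 0 0 0; 0 3/5 -4/5 1; 0 -8/5 -6/5 2; 0 0 0 1]
T5·…·T1 = [1 0 0 0; 0 -4/65 -6/5 22/13; 0 -111/65 -4/5 19/13; 0 0 0 1]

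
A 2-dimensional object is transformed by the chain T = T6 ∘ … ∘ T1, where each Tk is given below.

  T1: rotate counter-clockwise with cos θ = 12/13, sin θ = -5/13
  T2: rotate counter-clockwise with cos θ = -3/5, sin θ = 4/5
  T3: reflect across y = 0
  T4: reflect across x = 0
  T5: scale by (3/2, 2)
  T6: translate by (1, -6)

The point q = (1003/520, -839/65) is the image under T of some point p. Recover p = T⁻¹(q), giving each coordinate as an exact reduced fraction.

p = (7/2, -1/4)

T1 = [12/13 5/13 0; -5/13 12/13 0; 0 0 1]
T2·T1 = [-16/65 -63/65 0; 63/65 -16/65 0; 0 0 1]
T3·…·T1 = [-16/65 -63/65 0; -63/65 16/65 0; 0 0 1]
T4·…·T1 = [16/65 63/65 0; -63/65 16/65 0; 0 0 1]
T5·…·T1 = [24/65 189/130 0; -126/65 32/65 0; 0 0 1]
T6·…·T1 = [24/65 189/130 1; -126/65 32/65 -6; 0 0 1]
det M = 3; M⁻¹ = [32/195 -63/130 -599/195; 42/65 8/65 6/65; 0 0 1]
M⁻¹ · (1003/520, -839/65)ᵀ = (7/2, -1/4)ᵀ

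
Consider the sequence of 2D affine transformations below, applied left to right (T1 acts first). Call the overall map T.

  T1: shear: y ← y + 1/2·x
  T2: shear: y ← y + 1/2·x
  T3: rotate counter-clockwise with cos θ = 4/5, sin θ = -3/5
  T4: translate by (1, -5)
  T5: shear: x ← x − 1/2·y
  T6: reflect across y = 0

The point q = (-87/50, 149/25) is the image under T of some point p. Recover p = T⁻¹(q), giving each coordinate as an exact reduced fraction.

T1 = [1 0 0; 1/2 1 0; 0 0 1]
T2·T1 = [1 0 0; 1 1 0; 0 0 1]
T3·…·T1 = [7/5 3/5 0; 1/5 4/5 0; 0 0 1]
T4·…·T1 = [7/5 3/5 1; 1/5 4/5 -5; 0 0 1]
T5·…·T1 = [13/10 1/5 7/2; 1/5 4/5 -5; 0 0 1]
T6·…·T1 = [13/10 1/5 7/2; -1/5 -4/5 5; 0 0 1]
det M = -1; M⁻¹ = [4/5 1/5 -19/5; -1/5 -13/10 36/5; 0 0 1]
M⁻¹ · (-87/50, 149/25)ᵀ = (-4, -1/5)ᵀ

p = (-4, -1/5)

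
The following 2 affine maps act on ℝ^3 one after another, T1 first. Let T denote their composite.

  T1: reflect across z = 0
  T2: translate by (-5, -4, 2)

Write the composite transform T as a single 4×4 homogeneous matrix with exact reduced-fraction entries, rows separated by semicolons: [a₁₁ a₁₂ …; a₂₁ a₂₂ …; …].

T1 = [1 0 0 0; 0 1 0 0; 0 0 -1 0; 0 0 0 1]
T2·T1 = [1 0 0 -5; 0 1 0 -4; 0 0 -1 2; 0 0 0 1]

T = [1 0 0 -5; 0 1 0 -4; 0 0 -1 2; 0 0 0 1]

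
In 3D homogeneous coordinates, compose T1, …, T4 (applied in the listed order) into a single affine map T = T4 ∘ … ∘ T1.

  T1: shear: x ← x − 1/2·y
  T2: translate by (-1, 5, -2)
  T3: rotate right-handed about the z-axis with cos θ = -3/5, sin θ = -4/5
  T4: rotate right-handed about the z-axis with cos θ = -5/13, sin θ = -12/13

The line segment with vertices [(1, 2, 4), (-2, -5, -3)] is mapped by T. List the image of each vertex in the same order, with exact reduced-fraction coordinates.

T1 shear: x ← x − 1/2·y: (1, 2, 4) → (0, 2, 4); (-2, -5, -3) → (1/2, -5, -3)
T2 translate by (-1, 5, -2): (0, 2, 4) → (-1, 7, 2); (1/2, -5, -3) → (-1/2, 0, -5)
T3 rotate right-handed about the z-axis with cos θ = -3/5, sin θ = -4/5: (-1, 7, 2) → (31/5, -17/5, 2); (-1/2, 0, -5) → (3/10, 2/5, -5)
T4 rotate right-handed about the z-axis with cos θ = -5/13, sin θ = -12/13: (31/5, -17/5, 2) → (-359/65, -287/65, 2); (3/10, 2/5, -5) → (33/130, -28/65, -5)

image vertices: (-359/65, -287/65, 2), (33/130, -28/65, -5)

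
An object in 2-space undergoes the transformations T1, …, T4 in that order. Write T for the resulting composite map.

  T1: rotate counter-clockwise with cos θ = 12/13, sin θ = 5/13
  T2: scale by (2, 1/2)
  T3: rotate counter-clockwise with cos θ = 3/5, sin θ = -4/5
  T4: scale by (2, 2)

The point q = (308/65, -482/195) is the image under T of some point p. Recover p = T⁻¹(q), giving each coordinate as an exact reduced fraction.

p = (2, 5/3)

T1 = [12/13 -5/13 0; 5/13 12/13 0; 0 0 1]
T2·T1 = [24/13 -10/13 0; 5/26 6/13 0; 0 0 1]
T3·…·T1 = [82/65 -6/65 0; -177/130 58/65 0; 0 0 1]
T4·…·T1 = [164/65 -12/65 0; -177/65 116/65 0; 0 0 1]
det M = 4; M⁻¹ = [29/65 3/65 0; 177/260 41/65 0; 0 0 1]
M⁻¹ · (308/65, -482/195)ᵀ = (2, 5/3)ᵀ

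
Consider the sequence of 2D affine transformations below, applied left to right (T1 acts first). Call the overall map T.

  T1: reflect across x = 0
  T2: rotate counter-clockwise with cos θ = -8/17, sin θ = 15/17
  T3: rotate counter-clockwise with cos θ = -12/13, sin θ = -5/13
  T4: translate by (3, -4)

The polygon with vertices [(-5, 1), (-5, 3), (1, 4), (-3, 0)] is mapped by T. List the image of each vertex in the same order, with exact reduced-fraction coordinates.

image vertices: (1658/221, -1413/221), (114/13, -63/13), (1052/221, -60/221), (1176/221, -1304/221)

T1 reflect across x = 0: (-5, 1) → (5, 1); (-5, 3) → (5, 3); (1, 4) → (-1, 4); (-3, 0) → (3, 0)
T2 rotate counter-clockwise with cos θ = -8/17, sin θ = 15/17: (5, 1) → (-55/17, 67/17); (5, 3) → (-5, 3); (-1, 4) → (-52/17, -47/17); (3, 0) → (-24/17, 45/17)
T3 rotate counter-clockwise with cos θ = -12/13, sin θ = -5/13: (-55/17, 67/17) → (995/221, -529/221); (-5, 3) → (75/13, -11/13); (-52/17, -47/17) → (389/221, 824/221); (-24/17, 45/17) → (513/221, -420/221)
T4 translate by (3, -4): (995/221, -529/221) → (1658/221, -1413/221); (75/13, -11/13) → (114/13, -63/13); (389/221, 824/221) → (1052/221, -60/221); (513/221, -420/221) → (1176/221, -1304/221)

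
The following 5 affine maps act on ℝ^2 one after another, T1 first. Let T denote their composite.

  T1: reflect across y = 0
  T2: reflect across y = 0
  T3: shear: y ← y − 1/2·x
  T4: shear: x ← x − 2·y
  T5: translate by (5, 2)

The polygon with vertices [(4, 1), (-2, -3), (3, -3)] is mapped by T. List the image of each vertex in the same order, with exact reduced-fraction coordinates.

image vertices: (11, 1), (7, 0), (17, -5/2)

T1 reflect across y = 0: (4, 1) → (4, -1); (-2, -3) → (-2, 3); (3, -3) → (3, 3)
T2 reflect across y = 0: (4, -1) → (4, 1); (-2, 3) → (-2, -3); (3, 3) → (3, -3)
T3 shear: y ← y − 1/2·x: (4, 1) → (4, -1); (-2, -3) → (-2, -2); (3, -3) → (3, -9/2)
T4 shear: x ← x − 2·y: (4, -1) → (6, -1); (-2, -2) → (2, -2); (3, -9/2) → (12, -9/2)
T5 translate by (5, 2): (6, -1) → (11, 1); (2, -2) → (7, 0); (12, -9/2) → (17, -5/2)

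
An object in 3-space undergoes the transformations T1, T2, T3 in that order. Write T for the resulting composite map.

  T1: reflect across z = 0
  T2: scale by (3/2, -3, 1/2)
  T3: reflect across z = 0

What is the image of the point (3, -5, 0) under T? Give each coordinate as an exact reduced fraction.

T1 reflect across z = 0: (3, -5, 0) → (3, -5, 0)
T2 scale by (3/2, -3, 1/2): (3, -5, 0) → (9/2, 15, 0)
T3 reflect across z = 0: (9/2, 15, 0) → (9/2, 15, 0)

T(p) = (9/2, 15, 0)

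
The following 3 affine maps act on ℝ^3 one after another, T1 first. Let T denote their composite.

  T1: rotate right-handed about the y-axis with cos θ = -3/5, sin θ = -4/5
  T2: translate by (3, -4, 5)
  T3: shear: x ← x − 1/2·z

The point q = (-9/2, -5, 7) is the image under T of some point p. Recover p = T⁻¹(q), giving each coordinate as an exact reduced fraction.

p = (4, -1, 2)

T1 = [-3/5 0 -4/5 0; 0 1 0 0; 4/5 0 -3/5 0; 0 0 0 1]
T2·T1 = [-3/5 0 -4/5 3; 0 1 0 -4; 4/5 0 -3/5 5; 0 0 0 1]
T3·…·T1 = [-1 0 -1/2 1/2; 0 1 0 -4; 4/5 0 -3/5 5; 0 0 0 1]
det M = 1; M⁻¹ = [-3/5 0 1/2 -11/5; 0 1 0 4; -4/5 0 -1 27/5; 0 0 0 1]
M⁻¹ · (-9/2, -5, 7)ᵀ = (4, -1, 2)ᵀ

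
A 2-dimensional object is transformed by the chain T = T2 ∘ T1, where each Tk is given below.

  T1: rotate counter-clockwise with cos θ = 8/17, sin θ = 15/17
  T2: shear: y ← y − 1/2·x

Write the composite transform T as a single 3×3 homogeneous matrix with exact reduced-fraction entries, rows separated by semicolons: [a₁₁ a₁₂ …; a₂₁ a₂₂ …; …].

T1 = [8/17 -15/17 0; 15/17 8/17 0; 0 0 1]
T2·T1 = [8/17 -15/17 0; 11/17 31/34 0; 0 0 1]

T = [8/17 -15/17 0; 11/17 31/34 0; 0 0 1]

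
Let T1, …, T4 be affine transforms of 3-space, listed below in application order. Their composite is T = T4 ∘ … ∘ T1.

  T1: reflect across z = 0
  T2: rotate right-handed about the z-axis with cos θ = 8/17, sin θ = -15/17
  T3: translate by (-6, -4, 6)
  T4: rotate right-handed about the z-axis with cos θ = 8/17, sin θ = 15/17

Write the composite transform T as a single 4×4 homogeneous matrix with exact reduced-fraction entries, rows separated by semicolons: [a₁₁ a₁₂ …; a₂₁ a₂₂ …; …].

T1 = [1 0 0 0; 0 1 0 0; 0 0 -1 0; 0 0 0 1]
T2·T1 = [8/17 15/17 0 0; -15/17 8/17 0 0; 0 0 -1 0; 0 0 0 1]
T3·…·T1 = [8/17 15/17 0 -6; -15/17 8/17 0 -4; 0 0 -1 6; 0 0 0 1]
T4·…·T1 = [1 0 0 12/17; 0 1 0 -122/17; 0 0 -1 6; 0 0 0 1]

T = [1 0 0 12/17; 0 1 0 -122/17; 0 0 -1 6; 0 0 0 1]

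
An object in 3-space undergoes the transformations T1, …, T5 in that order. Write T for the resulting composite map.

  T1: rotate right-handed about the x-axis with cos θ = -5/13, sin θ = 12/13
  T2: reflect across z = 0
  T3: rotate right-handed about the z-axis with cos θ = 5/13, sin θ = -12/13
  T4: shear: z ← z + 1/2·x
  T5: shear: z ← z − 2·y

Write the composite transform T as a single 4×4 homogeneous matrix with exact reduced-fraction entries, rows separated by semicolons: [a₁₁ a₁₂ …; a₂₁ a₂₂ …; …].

T1 = [1 0 0 0; 0 -5/13 -12/13 0; 0 12/13 -5/13 0; 0 0 0 1]
T2·T1 = [1 0 0 0; 0 -5/13 -12/13 0; 0 -12/13 5/13 0; 0 0 0 1]
T3·…·T1 = [5/13 -60/169 -144/169 0; -12/13 -25/169 -60/169 0; 0 -12/13 5/13 0; 0 0 0 1]
T4·…·T1 = [5/13 -60/169 -144/169 0; -12/13 -25/169 -60/169 0; 5/26 -186/169 -7/169 0; 0 0 0 1]
T5·…·T1 = [5/13 -60/169 -144/169 0; -12/13 -25/169 -60/169 0; 53/26 -136/169 113/169 0; 0 0 0 1]

T = [5/13 -60/169 -144/169 0; -12/13 -25/169 -60/169 0; 53/26 -136/169 113/169 0; 0 0 0 1]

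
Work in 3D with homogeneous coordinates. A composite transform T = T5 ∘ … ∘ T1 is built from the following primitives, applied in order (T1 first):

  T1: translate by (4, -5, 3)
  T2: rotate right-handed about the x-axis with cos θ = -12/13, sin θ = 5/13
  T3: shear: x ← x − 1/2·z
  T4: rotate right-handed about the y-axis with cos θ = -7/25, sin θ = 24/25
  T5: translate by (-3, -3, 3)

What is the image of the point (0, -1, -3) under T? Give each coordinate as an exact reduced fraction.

T1 translate by (4, -5, 3): (0, -1, -3) → (4, -6, 0)
T2 rotate right-handed about the x-axis with cos θ = -12/13, sin θ = 5/13: (4, -6, 0) → (4, 72/13, -30/13)
T3 shear: x ← x − 1/2·z: (4, 72/13, -30/13) → (67/13, 72/13, -30/13)
T4 rotate right-handed about the y-axis with cos θ = -7/25, sin θ = 24/25: (67/13, 72/13, -30/13) → (-1189/325, 72/13, -1398/325)
T5 translate by (-3, -3, 3): (-1189/325, 72/13, -1398/325) → (-2164/325, 33/13, -423/325)

T(p) = (-2164/325, 33/13, -423/325)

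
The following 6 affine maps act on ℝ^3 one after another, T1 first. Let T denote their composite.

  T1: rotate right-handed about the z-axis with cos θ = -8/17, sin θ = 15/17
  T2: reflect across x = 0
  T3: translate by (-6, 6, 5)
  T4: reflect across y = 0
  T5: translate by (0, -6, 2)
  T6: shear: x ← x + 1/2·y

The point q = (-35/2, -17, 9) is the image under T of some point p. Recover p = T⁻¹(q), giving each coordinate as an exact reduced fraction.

p = (3, -5, 2)

T1 = [-8/17 -15/17 0 0; 15/17 -8/17 0 0; 0 0 1 0; 0 0 0 1]
T2·T1 = [8/17 15/17 0 0; 15/17 -8/17 0 0; 0 0 1 0; 0 0 0 1]
T3·…·T1 = [8/17 15/17 0 -6; 15/17 -8/17 0 6; 0 0 1 5; 0 0 0 1]
T4·…·T1 = [8/17 15/17 0 -6; -15/17 8/17 0 -6; 0 0 1 5; 0 0 0 1]
T5·…·T1 = [8/17 15/17 0 -6; -15/17 8/17 0 -12; 0 0 1 7; 0 0 0 1]
T6·…·T1 = [1/34 19/17 0 -12; -15/17 8/17 0 -12; 0 0 1 7; 0 0 0 1]
det M = 1; M⁻¹ = [8/17 -19/17 0 -132/17; 15/17 1/34 0 186/17; 0 0 1 -7; 0 0 0 1]
M⁻¹ · (-35/2, -17, 9)ᵀ = (3, -5, 2)ᵀ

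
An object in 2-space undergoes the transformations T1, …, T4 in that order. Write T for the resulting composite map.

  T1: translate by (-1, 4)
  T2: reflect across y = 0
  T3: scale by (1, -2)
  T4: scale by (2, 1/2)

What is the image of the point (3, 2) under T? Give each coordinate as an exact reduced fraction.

T1 translate by (-1, 4): (3, 2) → (2, 6)
T2 reflect across y = 0: (2, 6) → (2, -6)
T3 scale by (1, -2): (2, -6) → (2, 12)
T4 scale by (2, 1/2): (2, 12) → (4, 6)

T(p) = (4, 6)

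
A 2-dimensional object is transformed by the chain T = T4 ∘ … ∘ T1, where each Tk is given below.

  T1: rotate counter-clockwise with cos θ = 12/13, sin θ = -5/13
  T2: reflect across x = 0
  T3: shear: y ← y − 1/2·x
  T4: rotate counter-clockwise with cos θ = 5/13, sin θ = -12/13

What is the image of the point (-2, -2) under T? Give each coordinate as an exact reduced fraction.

T1 rotate counter-clockwise with cos θ = 12/13, sin θ = -5/13: (-2, -2) → (-34/13, -14/13)
T2 reflect across x = 0: (-34/13, -14/13) → (34/13, -14/13)
T3 shear: y ← y − 1/2·x: (34/13, -14/13) → (34/13, -31/13)
T4 rotate counter-clockwise with cos θ = 5/13, sin θ = -12/13: (34/13, -31/13) → (-202/169, -563/169)

T(p) = (-202/169, -563/169)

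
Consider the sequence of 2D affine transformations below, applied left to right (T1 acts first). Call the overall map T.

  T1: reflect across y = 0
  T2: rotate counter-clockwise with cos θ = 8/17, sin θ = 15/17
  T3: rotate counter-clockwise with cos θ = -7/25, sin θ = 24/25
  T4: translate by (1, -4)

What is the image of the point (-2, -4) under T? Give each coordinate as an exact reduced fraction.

T1 reflect across y = 0: (-2, -4) → (-2, 4)
T2 rotate counter-clockwise with cos θ = 8/17, sin θ = 15/17: (-2, 4) → (-76/17, 2/17)
T3 rotate counter-clockwise with cos θ = -7/25, sin θ = 24/25: (-76/17, 2/17) → (484/425, -1838/425)
T4 translate by (1, -4): (484/425, -1838/425) → (909/425, -3538/425)

T(p) = (909/425, -3538/425)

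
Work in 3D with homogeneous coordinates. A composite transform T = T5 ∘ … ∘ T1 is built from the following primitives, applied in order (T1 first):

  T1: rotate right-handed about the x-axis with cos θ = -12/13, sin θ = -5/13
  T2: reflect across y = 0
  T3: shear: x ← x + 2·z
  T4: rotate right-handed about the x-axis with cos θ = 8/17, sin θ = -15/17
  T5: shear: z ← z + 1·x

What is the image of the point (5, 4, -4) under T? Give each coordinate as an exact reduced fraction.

T(p) = (121/13, 964/221, 97/17)

T1 rotate right-handed about the x-axis with cos θ = -12/13, sin θ = -5/13: (5, 4, -4) → (5, -68/13, 28/13)
T2 reflect across y = 0: (5, -68/13, 28/13) → (5, 68/13, 28/13)
T3 shear: x ← x + 2·z: (5, 68/13, 28/13) → (121/13, 68/13, 28/13)
T4 rotate right-handed about the x-axis with cos θ = 8/17, sin θ = -15/17: (121/13, 68/13, 28/13) → (121/13, 964/221, -796/221)
T5 shear: z ← z + 1·x: (121/13, 964/221, -796/221) → (121/13, 964/221, 97/17)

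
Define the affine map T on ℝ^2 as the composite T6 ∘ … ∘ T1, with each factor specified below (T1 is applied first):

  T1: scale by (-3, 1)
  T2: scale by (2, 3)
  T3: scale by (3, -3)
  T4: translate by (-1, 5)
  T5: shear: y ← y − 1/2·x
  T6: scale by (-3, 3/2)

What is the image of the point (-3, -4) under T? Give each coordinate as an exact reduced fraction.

T1 scale by (-3, 1): (-3, -4) → (9, -4)
T2 scale by (2, 3): (9, -4) → (18, -12)
T3 scale by (3, -3): (18, -12) → (54, 36)
T4 translate by (-1, 5): (54, 36) → (53, 41)
T5 shear: y ← y − 1/2·x: (53, 41) → (53, 29/2)
T6 scale by (-3, 3/2): (53, 29/2) → (-159, 87/4)

T(p) = (-159, 87/4)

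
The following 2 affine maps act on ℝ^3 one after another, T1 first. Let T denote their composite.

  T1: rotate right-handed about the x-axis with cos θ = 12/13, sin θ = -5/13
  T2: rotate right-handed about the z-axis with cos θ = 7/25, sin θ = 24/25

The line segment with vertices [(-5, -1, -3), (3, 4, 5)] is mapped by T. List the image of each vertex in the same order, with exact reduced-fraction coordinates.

T1 rotate right-handed about the x-axis with cos θ = 12/13, sin θ = -5/13: (-5, -1, -3) → (-5, -27/13, -31/13); (3, 4, 5) → (3, 73/13, 40/13)
T2 rotate right-handed about the z-axis with cos θ = 7/25, sin θ = 24/25: (-5, -27/13, -31/13) → (193/325, -1749/325, -31/13); (3, 73/13, 40/13) → (-1479/325, 1447/325, 40/13)

image vertices: (193/325, -1749/325, -31/13), (-1479/325, 1447/325, 40/13)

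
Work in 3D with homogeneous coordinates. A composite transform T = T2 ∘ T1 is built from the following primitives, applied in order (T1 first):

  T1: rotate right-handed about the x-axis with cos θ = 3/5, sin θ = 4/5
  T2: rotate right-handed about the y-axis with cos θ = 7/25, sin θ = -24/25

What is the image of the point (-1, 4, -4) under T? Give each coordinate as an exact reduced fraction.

T1 rotate right-handed about the x-axis with cos θ = 3/5, sin θ = 4/5: (-1, 4, -4) → (-1, 28/5, 4/5)
T2 rotate right-handed about the y-axis with cos θ = 7/25, sin θ = -24/25: (-1, 28/5, 4/5) → (-131/125, 28/5, -92/125)

T(p) = (-131/125, 28/5, -92/125)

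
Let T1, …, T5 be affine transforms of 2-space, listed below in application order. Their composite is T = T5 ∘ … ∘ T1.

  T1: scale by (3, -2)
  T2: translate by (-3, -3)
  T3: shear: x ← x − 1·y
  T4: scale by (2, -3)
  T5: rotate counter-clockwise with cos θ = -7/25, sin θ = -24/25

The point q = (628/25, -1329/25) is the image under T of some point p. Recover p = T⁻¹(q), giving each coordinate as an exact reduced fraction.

T1 = [3 0 0; 0 -2 0; 0 0 1]
T2·T1 = [3 0 -3; 0 -2 -3; 0 0 1]
T3·…·T1 = [3 2 0; 0 -2 -3; 0 0 1]
T4·…·T1 = [6 4 0; 0 6 9; 0 0 1]
T5·…·T1 = [-42/25 116/25 216/25; -144/25 -138/25 -63/25; 0 0 1]
det M = 36; M⁻¹ = [-23/150 -29/225 1; 4/25 -7/150 -3/2; 0 0 1]
M⁻¹ · (628/25, -1329/25)ᵀ = (4, 5)ᵀ

p = (4, 5)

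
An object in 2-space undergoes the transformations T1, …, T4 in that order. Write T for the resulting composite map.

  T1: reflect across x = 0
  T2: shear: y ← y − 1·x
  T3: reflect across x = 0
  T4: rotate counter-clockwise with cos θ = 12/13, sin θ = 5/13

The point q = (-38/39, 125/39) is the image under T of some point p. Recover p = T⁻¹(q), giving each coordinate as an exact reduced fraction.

T1 = [-1 0 0; 0 1 0; 0 0 1]
T2·T1 = [-1 0 0; 1 1 0; 0 0 1]
T3·…·T1 = [1 0 0; 1 1 0; 0 0 1]
T4·…·T1 = [7/13 -5/13 0; 17/13 12/13 0; 0 0 1]
det M = 1; M⁻¹ = [12/13 5/13 0; -17/13 7/13 0; 0 0 1]
M⁻¹ · (-38/39, 125/39)ᵀ = (1/3, 3)ᵀ

p = (1/3, 3)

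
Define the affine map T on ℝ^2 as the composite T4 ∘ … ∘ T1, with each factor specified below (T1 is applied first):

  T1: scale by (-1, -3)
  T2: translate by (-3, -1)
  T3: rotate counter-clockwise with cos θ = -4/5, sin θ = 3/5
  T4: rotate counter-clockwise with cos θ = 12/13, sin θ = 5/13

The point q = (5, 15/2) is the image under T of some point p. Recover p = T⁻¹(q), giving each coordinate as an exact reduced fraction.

T1 = [-1 0 0; 0 -3 0; 0 0 1]
T2·T1 = [-1 0 -3; 0 -3 -1; 0 0 1]
T3·…·T1 = [4/5 9/5 3; -3/5 12/5 -1; 0 0 1]
T4·…·T1 = [63/65 48/65 41/13; -16/65 189/65 3/13; 0 0 1]
det M = 3; M⁻¹ = [63/65 -16/65 -3; 16/195 21/65 -1/3; 0 0 1]
M⁻¹ · (5, 15/2)ᵀ = (0, 5/2)ᵀ

p = (0, 5/2)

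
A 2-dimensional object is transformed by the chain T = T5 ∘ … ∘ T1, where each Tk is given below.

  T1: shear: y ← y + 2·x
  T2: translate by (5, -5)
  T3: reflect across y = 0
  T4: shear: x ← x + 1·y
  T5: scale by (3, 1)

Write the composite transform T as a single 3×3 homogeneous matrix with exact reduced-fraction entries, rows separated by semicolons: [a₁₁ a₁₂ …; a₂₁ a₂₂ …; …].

T1 = [1 0 0; 2 1 0; 0 0 1]
T2·T1 = [1 0 5; 2 1 -5; 0 0 1]
T3·…·T1 = [1 0 5; -2 -1 5; 0 0 1]
T4·…·T1 = [-1 -1 10; -2 -1 5; 0 0 1]
T5·…·T1 = [-3 -3 30; -2 -1 5; 0 0 1]

T = [-3 -3 30; -2 -1 5; 0 0 1]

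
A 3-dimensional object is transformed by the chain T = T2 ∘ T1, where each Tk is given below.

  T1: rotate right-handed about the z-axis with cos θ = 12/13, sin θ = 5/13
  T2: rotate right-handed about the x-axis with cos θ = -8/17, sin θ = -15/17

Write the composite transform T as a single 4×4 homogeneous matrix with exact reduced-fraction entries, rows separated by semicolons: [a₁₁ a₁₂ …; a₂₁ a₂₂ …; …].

T = [12/13 -5/13 0 0; -40/221 -96/221 15/17 0; -75/221 -180/221 -8/17 0; 0 0 0 1]

T1 = [12/13 -5/13 0 0; 5/13 12/13 0 0; 0 0 1 0; 0 0 0 1]
T2·T1 = [12/13 -5/13 0 0; -40/221 -96/221 15/17 0; -75/221 -180/221 -8/17 0; 0 0 0 1]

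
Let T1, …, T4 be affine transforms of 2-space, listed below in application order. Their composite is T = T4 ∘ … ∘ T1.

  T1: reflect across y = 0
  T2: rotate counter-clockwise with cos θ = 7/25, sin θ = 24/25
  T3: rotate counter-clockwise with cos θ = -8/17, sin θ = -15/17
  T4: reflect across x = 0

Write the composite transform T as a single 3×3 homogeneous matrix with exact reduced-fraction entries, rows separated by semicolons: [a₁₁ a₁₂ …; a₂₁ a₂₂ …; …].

T = [-304/425 297/425 0; -297/425 -304/425 0; 0 0 1]

T1 = [1 0 0; 0 -1 0; 0 0 1]
T2·T1 = [7/25 24/25 0; 24/25 -7/25 0; 0 0 1]
T3·…·T1 = [304/425 -297/425 0; -297/425 -304/425 0; 0 0 1]
T4·…·T1 = [-304/425 297/425 0; -297/425 -304/425 0; 0 0 1]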